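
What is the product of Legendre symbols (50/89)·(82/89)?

By multiplicativity, (50·82/89) = (50/89)·(82/89).
First factor (50/89):
(50/89)
  = (25/89)    [89 ≡ 1 mod 8 ⇒ (2/89) = +1]
  = (89/25)    [QR: 25 ≡ 1 mod 4, sign kept]
  = (14/25)    [89 ≡ 14 mod 25]
  = (7/25)    [25 ≡ 1 mod 8 ⇒ (2/25) = +1]
  = (25/7)    [QR: 25 ≡ 1 mod 4, sign kept]
  = (4/7)    [25 ≡ 4 mod 7]
  = (1/7)    [7 ≡ 7 mod 8 ⇒ (2/7)^2 = +1]
  = 1    [(1/7) = 1]
Second factor (82/89):
(82/89)
  = (41/89)    [89 ≡ 1 mod 8 ⇒ (2/89) = +1]
  = (89/41)    [QR: 41 ≡ 1 mod 4, sign kept]
  = (7/41)    [89 ≡ 7 mod 41]
  = (41/7)    [QR: 41 ≡ 1 mod 4, sign kept]
  = (6/7)    [41 ≡ 6 mod 7]
  = (3/7)    [7 ≡ 7 mod 8 ⇒ (2/7) = +1]
  = -(7/3)    [QR: both ≡ 3 mod 4, sign flips]
  = -(1/3)    [7 ≡ 1 mod 3]
  = -1    [(1/3) = 1]
Product: (1)·(-1) = -1.

-1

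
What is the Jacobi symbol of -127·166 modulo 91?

By multiplicativity, (-127·166/91) = (-127/91)·(166/91).
First factor (-127/91):
Reduce the numerator: -127 ≡ 55 (mod 91), so (-127/91) = (55/91).
Both 55 ≡ 3 and 91 ≡ 3 (mod 4), so reciprocity gives (55/91) = -(91/55). Reduce: 91 ≡ 36 (mod 55). Now have -(36/55).
Factor out 2: 36 = 2^2·9. Since 55 ≡ 7 (mod 8), (2/55) = +1, and (2/55)^2 = +1. Now have -(9/55).
9 ≡ 1 (mod 4), so quadratic reciprocity gives (9/55) = (55/9). Reduce: 55 ≡ 1 (mod 9). Now have -(1/9).
(1/9) = 1. Collecting the sign factors: -1.
Second factor (166/91):
Reduce the numerator: 166 ≡ 75 (mod 91), so (166/91) = (75/91).
Both 75 ≡ 3 and 91 ≡ 3 (mod 4), so reciprocity gives (75/91) = -(91/75). Reduce: 91 ≡ 16 (mod 75). Now have -(16/75).
Factor out 2: 16 = 2^4. Since 75 ≡ 3 (mod 8), (2/75) = -1, and (2/75)^4 = +1. Now have -(1/75).
(1/75) = 1. Collecting the sign factors: -1.
Product: (-1)·(-1) = 1.

1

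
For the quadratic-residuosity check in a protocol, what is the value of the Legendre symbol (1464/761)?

1

Reduce the numerator: 1464 ≡ 703 (mod 761), so (1464/761) = (703/761).
761 ≡ 1 (mod 4), so quadratic reciprocity gives (703/761) = (761/703). Reduce: 761 ≡ 58 (mod 703). Now have (58/703).
Factor out 2: 58 = 2·29. Since 703 ≡ 7 (mod 8), (2/703) = +1. Now have (29/703).
29 ≡ 1 (mod 4), so quadratic reciprocity gives (29/703) = (703/29). Reduce: 703 ≡ 7 (mod 29). Now have (7/29).
29 ≡ 1 (mod 4), so quadratic reciprocity gives (7/29) = (29/7). Reduce: 29 ≡ 1 (mod 7). Now have (1/7).
(1/7) = 1. Collecting the sign factors: 1.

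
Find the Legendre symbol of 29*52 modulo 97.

By multiplicativity, (29·52 / 97) = (29 / 97)·(52 / 97).
First factor (29 / 97):
(29 / 97)
  = (97 / 29)    [QR: 29 ≡ 1 mod 4, sign kept]
  = (10 / 29)    [97 ≡ 10 mod 29]
  = -(5 / 29)    [29 ≡ 5 mod 8 ⇒ (2 / 29) = -1]
  = -(29 / 5)    [QR: 5 ≡ 1 mod 4, sign kept]
  = -(4 / 5)    [29 ≡ 4 mod 5]
  = -(1 / 5)    [5 ≡ 5 mod 8 ⇒ (2 / 5)^2 = +1]
  = -1    [(1 / 5) = 1]
Second factor (52 / 97):
(52 / 97)
  = (13 / 97)    [97 ≡ 1 mod 8 ⇒ (2 / 97)^2 = +1]
  = (97 / 13)    [QR: 13 ≡ 1 mod 4, sign kept]
  = (6 / 13)    [97 ≡ 6 mod 13]
  = -(3 / 13)    [13 ≡ 5 mod 8 ⇒ (2 / 13) = -1]
  = -(13 / 3)    [QR: 13 ≡ 1 mod 4, sign kept]
  = -(1 / 3)    [13 ≡ 1 mod 3]
  = -1    [(1 / 3) = 1]
Product: (-1)·(-1) = 1.

1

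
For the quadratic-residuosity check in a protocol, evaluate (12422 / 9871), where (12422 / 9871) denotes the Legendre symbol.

Reduce the numerator: 12422 ≡ 2551 (mod 9871), so (12422 / 9871) = (2551 / 9871).
Both 2551 ≡ 3 and 9871 ≡ 3 (mod 4), so reciprocity gives (2551 / 9871) = -(9871 / 2551). Reduce: 9871 ≡ 2218 (mod 2551). Now have -(2218 / 2551).
Factor out 2: 2218 = 2·1109. Since 2551 ≡ 7 (mod 8), (2 / 2551) = +1. Now have -(1109 / 2551).
1109 ≡ 1 (mod 4), so quadratic reciprocity gives (1109 / 2551) = (2551 / 1109). Reduce: 2551 ≡ 333 (mod 1109). Now have -(333 / 1109).
333 ≡ 1 (mod 4), so quadratic reciprocity gives (333 / 1109) = (1109 / 333). Reduce: 1109 ≡ 110 (mod 333). Now have -(110 / 333).
Factor out 2: 110 = 2·55. Since 333 ≡ 5 (mod 8), (2 / 333) = -1. Now have (55 / 333).
333 ≡ 1 (mod 4), so quadratic reciprocity gives (55 / 333) = (333 / 55). Reduce: 333 ≡ 3 (mod 55). Now have (3 / 55).
Both 3 ≡ 3 and 55 ≡ 3 (mod 4), so reciprocity gives (3 / 55) = -(55 / 3). Reduce: 55 ≡ 1 (mod 3). Now have -(1 / 3).
(1 / 3) = 1. Collecting the sign factors: -1.

-1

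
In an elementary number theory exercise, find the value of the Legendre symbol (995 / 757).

-1

Reduce the numerator: 995 ≡ 238 (mod 757), so (995 / 757) = (238 / 757).
Factor out 2: 238 = 2·119. Since 757 ≡ 5 (mod 8), (2 / 757) = -1. Now have -(119 / 757).
757 ≡ 1 (mod 4), so quadratic reciprocity gives (119 / 757) = (757 / 119). Reduce: 757 ≡ 43 (mod 119). Now have -(43 / 119).
Both 43 ≡ 3 and 119 ≡ 3 (mod 4), so reciprocity gives (43 / 119) = -(119 / 43). Reduce: 119 ≡ 33 (mod 43). Now have (33 / 43).
33 ≡ 1 (mod 4), so quadratic reciprocity gives (33 / 43) = (43 / 33). Reduce: 43 ≡ 10 (mod 33). Now have (10 / 33).
Factor out 2: 10 = 2·5. Since 33 ≡ 1 (mod 8), (2 / 33) = +1. Now have (5 / 33).
5 ≡ 1 (mod 4), so quadratic reciprocity gives (5 / 33) = (33 / 5). Reduce: 33 ≡ 3 (mod 5). Now have (3 / 5).
5 ≡ 1 (mod 4), so quadratic reciprocity gives (3 / 5) = (5 / 3). Reduce: 5 ≡ 2 (mod 3). Now have (2 / 3).
Factor out 2: 2 = 2. Since 3 ≡ 3 (mod 8), (2 / 3) = -1. Now have -(1 / 3).
(1 / 3) = 1. Collecting the sign factors: -1.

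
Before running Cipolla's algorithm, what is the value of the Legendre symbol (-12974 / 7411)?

Reduce the numerator: -12974 ≡ 1848 (mod 7411), so (-12974 / 7411) = (1848 / 7411).
Factor out 2: 1848 = 2^3·231. Since 7411 ≡ 3 (mod 8), (2 / 7411) = -1, and (2 / 7411)^3 = -1. Now have -(231 / 7411).
Both 231 ≡ 3 and 7411 ≡ 3 (mod 4), so reciprocity gives (231 / 7411) = -(7411 / 231). Reduce: 7411 ≡ 19 (mod 231). Now have (19 / 231).
Both 19 ≡ 3 and 231 ≡ 3 (mod 4), so reciprocity gives (19 / 231) = -(231 / 19). Reduce: 231 ≡ 3 (mod 19). Now have -(3 / 19).
Both 3 ≡ 3 and 19 ≡ 3 (mod 4), so reciprocity gives (3 / 19) = -(19 / 3). Reduce: 19 ≡ 1 (mod 3). Now have (1 / 3).
(1 / 3) = 1. Collecting the sign factors: 1.

1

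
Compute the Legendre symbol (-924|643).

Reduce the numerator: -924 ≡ 362 (mod 643), so (-924|643) = (362|643).
Factor out 2: 362 = 2·181. Since 643 ≡ 3 (mod 8), (2|643) = -1. Now have -(181|643).
181 ≡ 1 (mod 4), so quadratic reciprocity gives (181|643) = (643|181). Reduce: 643 ≡ 100 (mod 181). Now have -(100|181).
Factor out 2: 100 = 2^2·25. Since 181 ≡ 5 (mod 8), (2|181) = -1, and (2|181)^2 = +1. Now have -(25|181).
25 ≡ 1 (mod 4), so quadratic reciprocity gives (25|181) = (181|25). Reduce: 181 ≡ 6 (mod 25). Now have -(6|25).
Factor out 2: 6 = 2·3. Since 25 ≡ 1 (mod 8), (2|25) = +1. Now have -(3|25).
25 ≡ 1 (mod 4), so quadratic reciprocity gives (3|25) = (25|3). Reduce: 25 ≡ 1 (mod 3). Now have -(1|3).
(1|3) = 1. Collecting the sign factors: -1.

-1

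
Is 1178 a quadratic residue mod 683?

Reduce the numerator: 1178 ≡ 495 (mod 683), so (1178/683) = (495/683).
Both 495 ≡ 3 and 683 ≡ 3 (mod 4), so reciprocity gives (495/683) = -(683/495). Reduce: 683 ≡ 188 (mod 495). Now have -(188/495).
Factor out 2: 188 = 2^2·47. Since 495 ≡ 7 (mod 8), (2/495) = +1, and (2/495)^2 = +1. Now have -(47/495).
Both 47 ≡ 3 and 495 ≡ 3 (mod 4), so reciprocity gives (47/495) = -(495/47). Reduce: 495 ≡ 25 (mod 47). Now have (25/47).
25 ≡ 1 (mod 4), so quadratic reciprocity gives (25/47) = (47/25). Reduce: 47 ≡ 22 (mod 25). Now have (22/25).
Factor out 2: 22 = 2·11. Since 25 ≡ 1 (mod 8), (2/25) = +1. Now have (11/25).
25 ≡ 1 (mod 4), so quadratic reciprocity gives (11/25) = (25/11). Reduce: 25 ≡ 3 (mod 11). Now have (3/11).
Both 3 ≡ 3 and 11 ≡ 3 (mod 4), so reciprocity gives (3/11) = -(11/3). Reduce: 11 ≡ 2 (mod 3). Now have -(2/3).
Factor out 2: 2 = 2. Since 3 ≡ 3 (mod 8), (2/3) = -1. Now have (1/3).
(1/3) = 1. Collecting the sign factors: 1.
(1178/683) = 1, and 683 is prime, so 1178 is a quadratic residue mod 683.

yes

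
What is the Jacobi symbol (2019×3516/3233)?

By multiplicativity, (2019·3516/3233) = (2019/3233)·(3516/3233).
First factor (2019/3233):
(2019/3233)
  = (3233/2019)    [QR: 3233 ≡ 1 mod 4, sign kept]
  = (1214/2019)    [3233 ≡ 1214 mod 2019]
  = -(607/2019)    [2019 ≡ 3 mod 8 ⇒ (2/2019) = -1]
  = (2019/607)    [QR: both ≡ 3 mod 4, sign flips]
  = (198/607)    [2019 ≡ 198 mod 607]
  = (99/607)    [607 ≡ 7 mod 8 ⇒ (2/607) = +1]
  = -(607/99)    [QR: both ≡ 3 mod 4, sign flips]
  = -(13/99)    [607 ≡ 13 mod 99]
  = -(99/13)    [QR: 13 ≡ 1 mod 4, sign kept]
  = -(8/13)    [99 ≡ 8 mod 13]
  = (1/13)    [13 ≡ 5 mod 8 ⇒ (2/13)^3 = -1]
  = 1    [(1/13) = 1]
Second factor (3516/3233):
(3516/3233)
  = (283/3233)    [3516 ≡ 283 mod 3233]
  = (3233/283)    [QR: 3233 ≡ 1 mod 4, sign kept]
  = (120/283)    [3233 ≡ 120 mod 283]
  = -(15/283)    [283 ≡ 3 mod 8 ⇒ (2/283)^3 = -1]
  = (283/15)    [QR: both ≡ 3 mod 4, sign flips]
  = (13/15)    [283 ≡ 13 mod 15]
  = (15/13)    [QR: 13 ≡ 1 mod 4, sign kept]
  = (2/13)    [15 ≡ 2 mod 13]
  = -(1/13)    [13 ≡ 5 mod 8 ⇒ (2/13) = -1]
  = -1    [(1/13) = 1]
Product: (1)·(-1) = -1.

-1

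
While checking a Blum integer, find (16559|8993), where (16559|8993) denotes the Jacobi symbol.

(16559|8993)
  = (7566|8993)    [16559 ≡ 7566 mod 8993]
  = (3783|8993)    [8993 ≡ 1 mod 8 ⇒ (2|8993) = +1]
  = (8993|3783)    [QR: 8993 ≡ 1 mod 4, sign kept]
  = (1427|3783)    [8993 ≡ 1427 mod 3783]
  = -(3783|1427)    [QR: both ≡ 3 mod 4, sign flips]
  = -(929|1427)    [3783 ≡ 929 mod 1427]
  = -(1427|929)    [QR: 929 ≡ 1 mod 4, sign kept]
  = -(498|929)    [1427 ≡ 498 mod 929]
  = -(249|929)    [929 ≡ 1 mod 8 ⇒ (2|929) = +1]
  = -(929|249)    [QR: 249 ≡ 1 mod 4, sign kept]
  = -(182|249)    [929 ≡ 182 mod 249]
  = -(91|249)    [249 ≡ 1 mod 8 ⇒ (2|249) = +1]
  = -(249|91)    [QR: 249 ≡ 1 mod 4, sign kept]
  = -(67|91)    [249 ≡ 67 mod 91]
  = (91|67)    [QR: both ≡ 3 mod 4, sign flips]
  = (24|67)    [91 ≡ 24 mod 67]
  = -(3|67)    [67 ≡ 3 mod 8 ⇒ (2|67)^3 = -1]
  = (67|3)    [QR: both ≡ 3 mod 4, sign flips]
  = (1|3)    [67 ≡ 1 mod 3]
  = 1    [(1|3) = 1]

1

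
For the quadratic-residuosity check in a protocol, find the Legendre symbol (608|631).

-1

(608|631)
  = (19|631)    [631 ≡ 7 mod 8 ⇒ (2|631)^5 = +1]
  = -(631|19)    [QR: both ≡ 3 mod 4, sign flips]
  = -(4|19)    [631 ≡ 4 mod 19]
  = -(1|19)    [19 ≡ 3 mod 8 ⇒ (2|19)^2 = +1]
  = -1    [(1|19) = 1]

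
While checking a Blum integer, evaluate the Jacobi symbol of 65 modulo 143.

0

65 ≡ 1 (mod 4), so quadratic reciprocity gives (65/143) = (143/65). Reduce: 143 ≡ 13 (mod 65). Now have (13/65).
13 ≡ 1 (mod 4), so quadratic reciprocity gives (13/65) = (65/13). Reduce: 65 ≡ 0 (mod 13). Now have (0/13).
The numerator is now 0 with denominator 13 > 1: the symbol is 0.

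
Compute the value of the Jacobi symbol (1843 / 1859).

-1

Both 1843 ≡ 3 and 1859 ≡ 3 (mod 4), so reciprocity gives (1843 / 1859) = -(1859 / 1843). Reduce: 1859 ≡ 16 (mod 1843). Now have -(16 / 1843).
Factor out 2: 16 = 2^4. Since 1843 ≡ 3 (mod 8), (2 / 1843) = -1, and (2 / 1843)^4 = +1. Now have -(1 / 1843).
(1 / 1843) = 1. Collecting the sign factors: -1.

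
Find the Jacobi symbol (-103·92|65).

By multiplicativity, (-103·92|65) = (-103|65)·(92|65).
First factor (-103|65):
Pull out -1: (-103|65) = (-1|65)·(103|65). Since 65 ≡ 1 (mod 4), (-1|65) = +1. Now have (103|65).
Reduce the numerator: 103 ≡ 38 (mod 65), so (103|65) = (38|65).
Factor out 2: 38 = 2·19. Since 65 ≡ 1 (mod 8), (2|65) = +1. Now have (19|65).
65 ≡ 1 (mod 4), so quadratic reciprocity gives (19|65) = (65|19). Reduce: 65 ≡ 8 (mod 19). Now have (8|19).
Factor out 2: 8 = 2^3. Since 19 ≡ 3 (mod 8), (2|19) = -1, and (2|19)^3 = -1. Now have -(1|19).
(1|19) = 1. Collecting the sign factors: -1.
Second factor (92|65):
Reduce the numerator: 92 ≡ 27 (mod 65), so (92|65) = (27|65).
65 ≡ 1 (mod 4), so quadratic reciprocity gives (27|65) = (65|27). Reduce: 65 ≡ 11 (mod 27). Now have (11|27).
Both 11 ≡ 3 and 27 ≡ 3 (mod 4), so reciprocity gives (11|27) = -(27|11). Reduce: 27 ≡ 5 (mod 11). Now have -(5|11).
5 ≡ 1 (mod 4), so quadratic reciprocity gives (5|11) = (11|5). Reduce: 11 ≡ 1 (mod 5). Now have -(1|5).
(1|5) = 1. Collecting the sign factors: -1.
Product: (-1)·(-1) = 1.

1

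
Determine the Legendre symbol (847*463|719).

By multiplicativity, (847·463|719) = (847|719)·(463|719).
First factor (847|719):
Reduce the numerator: 847 ≡ 128 (mod 719), so (847|719) = (128|719).
Factor out 2: 128 = 2^7. Since 719 ≡ 7 (mod 8), (2|719) = +1, and (2|719)^7 = +1. Now have (1|719).
(1|719) = 1. Collecting the sign factors: 1.
Second factor (463|719):
Both 463 ≡ 3 and 719 ≡ 3 (mod 4), so reciprocity gives (463|719) = -(719|463). Reduce: 719 ≡ 256 (mod 463). Now have -(256|463).
Factor out 2: 256 = 2^8. Since 463 ≡ 7 (mod 8), (2|463) = +1, and (2|463)^8 = +1. Now have -(1|463).
(1|463) = 1. Collecting the sign factors: -1.
Product: (1)·(-1) = -1.

-1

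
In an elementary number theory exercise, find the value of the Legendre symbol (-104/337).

1

Pull out -1: (-104/337) = (-1/337)·(104/337). Since 337 ≡ 1 (mod 4), (-1/337) = +1. Now have (104/337).
Factor out 2: 104 = 2^3·13. Since 337 ≡ 1 (mod 8), (2/337) = +1, and (2/337)^3 = +1. Now have (13/337).
13 ≡ 1 (mod 4), so quadratic reciprocity gives (13/337) = (337/13). Reduce: 337 ≡ 12 (mod 13). Now have (12/13).
Factor out 2: 12 = 2^2·3. Since 13 ≡ 5 (mod 8), (2/13) = -1, and (2/13)^2 = +1. Now have (3/13).
13 ≡ 1 (mod 4), so quadratic reciprocity gives (3/13) = (13/3). Reduce: 13 ≡ 1 (mod 3). Now have (1/3).
(1/3) = 1. Collecting the sign factors: 1.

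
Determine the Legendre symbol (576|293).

1

(576|293)
  = (283|293)    [576 ≡ 283 mod 293]
  = (293|283)    [QR: 293 ≡ 1 mod 4, sign kept]
  = (10|283)    [293 ≡ 10 mod 283]
  = -(5|283)    [283 ≡ 3 mod 8 ⇒ (2|283) = -1]
  = -(283|5)    [QR: 5 ≡ 1 mod 4, sign kept]
  = -(3|5)    [283 ≡ 3 mod 5]
  = -(5|3)    [QR: 5 ≡ 1 mod 4, sign kept]
  = -(2|3)    [5 ≡ 2 mod 3]
  = (1|3)    [3 ≡ 3 mod 8 ⇒ (2|3) = -1]
  = 1    [(1|3) = 1]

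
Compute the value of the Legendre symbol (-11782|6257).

(-11782|6257)
  = (11782|6257)    [6257 ≡ 1 mod 4 ⇒ (-1|6257) = +1]
  = (5525|6257)    [11782 ≡ 5525 mod 6257]
  = (6257|5525)    [QR: 5525 ≡ 1 mod 4, sign kept]
  = (732|5525)    [6257 ≡ 732 mod 5525]
  = (183|5525)    [5525 ≡ 5 mod 8 ⇒ (2|5525)^2 = +1]
  = (5525|183)    [QR: 5525 ≡ 1 mod 4, sign kept]
  = (35|183)    [5525 ≡ 35 mod 183]
  = -(183|35)    [QR: both ≡ 3 mod 4, sign flips]
  = -(8|35)    [183 ≡ 8 mod 35]
  = (1|35)    [35 ≡ 3 mod 8 ⇒ (2|35)^3 = -1]
  = 1    [(1|35) = 1]

1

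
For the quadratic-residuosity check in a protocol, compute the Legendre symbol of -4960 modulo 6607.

(-4960/6607)
  = (1647/6607)    [-4960 ≡ 1647 mod 6607]
  = -(6607/1647)    [QR: both ≡ 3 mod 4, sign flips]
  = -(19/1647)    [6607 ≡ 19 mod 1647]
  = (1647/19)    [QR: both ≡ 3 mod 4, sign flips]
  = (13/19)    [1647 ≡ 13 mod 19]
  = (19/13)    [QR: 13 ≡ 1 mod 4, sign kept]
  = (6/13)    [19 ≡ 6 mod 13]
  = -(3/13)    [13 ≡ 5 mod 8 ⇒ (2/13) = -1]
  = -(13/3)    [QR: 13 ≡ 1 mod 4, sign kept]
  = -(1/3)    [13 ≡ 1 mod 3]
  = -1    [(1/3) = 1]

-1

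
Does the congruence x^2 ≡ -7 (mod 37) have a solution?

yes

Reduce the numerator: -7 ≡ 30 (mod 37), so (-7/37) = (30/37).
Factor out 2: 30 = 2·15. Since 37 ≡ 5 (mod 8), (2/37) = -1. Now have -(15/37).
37 ≡ 1 (mod 4), so quadratic reciprocity gives (15/37) = (37/15). Reduce: 37 ≡ 7 (mod 15). Now have -(7/15).
Both 7 ≡ 3 and 15 ≡ 3 (mod 4), so reciprocity gives (7/15) = -(15/7). Reduce: 15 ≡ 1 (mod 7). Now have (1/7).
(1/7) = 1. Collecting the sign factors: 1.
(-7/37) = 1, and 37 is prime, so -7 is a quadratic residue mod 37.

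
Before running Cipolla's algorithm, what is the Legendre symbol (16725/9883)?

-1

Reduce the numerator: 16725 ≡ 6842 (mod 9883), so (16725/9883) = (6842/9883).
Factor out 2: 6842 = 2·3421. Since 9883 ≡ 3 (mod 8), (2/9883) = -1. Now have -(3421/9883).
3421 ≡ 1 (mod 4), so quadratic reciprocity gives (3421/9883) = (9883/3421). Reduce: 9883 ≡ 3041 (mod 3421). Now have -(3041/3421).
3041 ≡ 1 (mod 4), so quadratic reciprocity gives (3041/3421) = (3421/3041). Reduce: 3421 ≡ 380 (mod 3041). Now have -(380/3041).
Factor out 2: 380 = 2^2·95. Since 3041 ≡ 1 (mod 8), (2/3041) = +1, and (2/3041)^2 = +1. Now have -(95/3041).
3041 ≡ 1 (mod 4), so quadratic reciprocity gives (95/3041) = (3041/95). Reduce: 3041 ≡ 1 (mod 95). Now have -(1/95).
(1/95) = 1. Collecting the sign factors: -1.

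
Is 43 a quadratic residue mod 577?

no

(43/577)
  = (577/43)    [QR: 577 ≡ 1 mod 4, sign kept]
  = (18/43)    [577 ≡ 18 mod 43]
  = -(9/43)    [43 ≡ 3 mod 8 ⇒ (2/43) = -1]
  = -(43/9)    [QR: 9 ≡ 1 mod 4, sign kept]
  = -(7/9)    [43 ≡ 7 mod 9]
  = -(9/7)    [QR: 9 ≡ 1 mod 4, sign kept]
  = -(2/7)    [9 ≡ 2 mod 7]
  = -(1/7)    [7 ≡ 7 mod 8 ⇒ (2/7) = +1]
  = -1    [(1/7) = 1]
(43/577) = -1, and 577 is prime, so 43 is not a quadratic residue mod 577.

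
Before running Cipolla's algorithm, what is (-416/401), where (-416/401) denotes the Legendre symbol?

Reduce the numerator: -416 ≡ 386 (mod 401), so (-416/401) = (386/401).
Factor out 2: 386 = 2·193. Since 401 ≡ 1 (mod 8), (2/401) = +1. Now have (193/401).
193 ≡ 1 (mod 4), so quadratic reciprocity gives (193/401) = (401/193). Reduce: 401 ≡ 15 (mod 193). Now have (15/193).
193 ≡ 1 (mod 4), so quadratic reciprocity gives (15/193) = (193/15). Reduce: 193 ≡ 13 (mod 15). Now have (13/15).
13 ≡ 1 (mod 4), so quadratic reciprocity gives (13/15) = (15/13). Reduce: 15 ≡ 2 (mod 13). Now have (2/13).
Factor out 2: 2 = 2. Since 13 ≡ 5 (mod 8), (2/13) = -1. Now have -(1/13).
(1/13) = 1. Collecting the sign factors: -1.

-1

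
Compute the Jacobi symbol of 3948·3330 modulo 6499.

-1

By multiplicativity, (3948·3330|6499) = (3948|6499)·(3330|6499).
First factor (3948|6499):
(3948|6499)
  = (987|6499)    [6499 ≡ 3 mod 8 ⇒ (2|6499)^2 = +1]
  = -(6499|987)    [QR: both ≡ 3 mod 4, sign flips]
  = -(577|987)    [6499 ≡ 577 mod 987]
  = -(987|577)    [QR: 577 ≡ 1 mod 4, sign kept]
  = -(410|577)    [987 ≡ 410 mod 577]
  = -(205|577)    [577 ≡ 1 mod 8 ⇒ (2|577) = +1]
  = -(577|205)    [QR: 205 ≡ 1 mod 4, sign kept]
  = -(167|205)    [577 ≡ 167 mod 205]
  = -(205|167)    [QR: 205 ≡ 1 mod 4, sign kept]
  = -(38|167)    [205 ≡ 38 mod 167]
  = -(19|167)    [167 ≡ 7 mod 8 ⇒ (2|167) = +1]
  = (167|19)    [QR: both ≡ 3 mod 4, sign flips]
  = (15|19)    [167 ≡ 15 mod 19]
  = -(19|15)    [QR: both ≡ 3 mod 4, sign flips]
  = -(4|15)    [19 ≡ 4 mod 15]
  = -(1|15)    [15 ≡ 7 mod 8 ⇒ (2|15)^2 = +1]
  = -1    [(1|15) = 1]
Second factor (3330|6499):
(3330|6499)
  = -(1665|6499)    [6499 ≡ 3 mod 8 ⇒ (2|6499) = -1]
  = -(6499|1665)    [QR: 1665 ≡ 1 mod 4, sign kept]
  = -(1504|1665)    [6499 ≡ 1504 mod 1665]
  = -(47|1665)    [1665 ≡ 1 mod 8 ⇒ (2|1665)^5 = +1]
  = -(1665|47)    [QR: 1665 ≡ 1 mod 4, sign kept]
  = -(20|47)    [1665 ≡ 20 mod 47]
  = -(5|47)    [47 ≡ 7 mod 8 ⇒ (2|47)^2 = +1]
  = -(47|5)    [QR: 5 ≡ 1 mod 4, sign kept]
  = -(2|5)    [47 ≡ 2 mod 5]
  = (1|5)    [5 ≡ 5 mod 8 ⇒ (2|5) = -1]
  = 1    [(1|5) = 1]
Product: (-1)·(1) = -1.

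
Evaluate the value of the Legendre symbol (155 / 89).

-1

Reduce the numerator: 155 ≡ 66 (mod 89), so (155 / 89) = (66 / 89).
Factor out 2: 66 = 2·33. Since 89 ≡ 1 (mod 8), (2 / 89) = +1. Now have (33 / 89).
33 ≡ 1 (mod 4), so quadratic reciprocity gives (33 / 89) = (89 / 33). Reduce: 89 ≡ 23 (mod 33). Now have (23 / 33).
33 ≡ 1 (mod 4), so quadratic reciprocity gives (23 / 33) = (33 / 23). Reduce: 33 ≡ 10 (mod 23). Now have (10 / 23).
Factor out 2: 10 = 2·5. Since 23 ≡ 7 (mod 8), (2 / 23) = +1. Now have (5 / 23).
5 ≡ 1 (mod 4), so quadratic reciprocity gives (5 / 23) = (23 / 5). Reduce: 23 ≡ 3 (mod 5). Now have (3 / 5).
5 ≡ 1 (mod 4), so quadratic reciprocity gives (3 / 5) = (5 / 3). Reduce: 5 ≡ 2 (mod 3). Now have (2 / 3).
Factor out 2: 2 = 2. Since 3 ≡ 3 (mod 8), (2 / 3) = -1. Now have -(1 / 3).
(1 / 3) = 1. Collecting the sign factors: -1.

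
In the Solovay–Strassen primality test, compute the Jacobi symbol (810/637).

1

(810/637)
  = (173/637)    [810 ≡ 173 mod 637]
  = (637/173)    [QR: 173 ≡ 1 mod 4, sign kept]
  = (118/173)    [637 ≡ 118 mod 173]
  = -(59/173)    [173 ≡ 5 mod 8 ⇒ (2/173) = -1]
  = -(173/59)    [QR: 173 ≡ 1 mod 4, sign kept]
  = -(55/59)    [173 ≡ 55 mod 59]
  = (59/55)    [QR: both ≡ 3 mod 4, sign flips]
  = (4/55)    [59 ≡ 4 mod 55]
  = (1/55)    [55 ≡ 7 mod 8 ⇒ (2/55)^2 = +1]
  = 1    [(1/55) = 1]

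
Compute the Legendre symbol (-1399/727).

1

(-1399/727)
  = -(1399/727)    [727 ≡ 3 mod 4 ⇒ (-1/727) = -1]
  = -(672/727)    [1399 ≡ 672 mod 727]
  = -(21/727)    [727 ≡ 7 mod 8 ⇒ (2/727)^5 = +1]
  = -(727/21)    [QR: 21 ≡ 1 mod 4, sign kept]
  = -(13/21)    [727 ≡ 13 mod 21]
  = -(21/13)    [QR: 13 ≡ 1 mod 4, sign kept]
  = -(8/13)    [21 ≡ 8 mod 13]
  = (1/13)    [13 ≡ 5 mod 8 ⇒ (2/13)^3 = -1]
  = 1    [(1/13) = 1]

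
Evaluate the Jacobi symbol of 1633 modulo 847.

Reduce the numerator: 1633 ≡ 786 (mod 847), so (1633|847) = (786|847).
Factor out 2: 786 = 2·393. Since 847 ≡ 7 (mod 8), (2|847) = +1. Now have (393|847).
393 ≡ 1 (mod 4), so quadratic reciprocity gives (393|847) = (847|393). Reduce: 847 ≡ 61 (mod 393). Now have (61|393).
61 ≡ 1 (mod 4), so quadratic reciprocity gives (61|393) = (393|61). Reduce: 393 ≡ 27 (mod 61). Now have (27|61).
61 ≡ 1 (mod 4), so quadratic reciprocity gives (27|61) = (61|27). Reduce: 61 ≡ 7 (mod 27). Now have (7|27).
Both 7 ≡ 3 and 27 ≡ 3 (mod 4), so reciprocity gives (7|27) = -(27|7). Reduce: 27 ≡ 6 (mod 7). Now have -(6|7).
Factor out 2: 6 = 2·3. Since 7 ≡ 7 (mod 8), (2|7) = +1. Now have -(3|7).
Both 3 ≡ 3 and 7 ≡ 3 (mod 4), so reciprocity gives (3|7) = -(7|3). Reduce: 7 ≡ 1 (mod 3). Now have (1|3).
(1|3) = 1. Collecting the sign factors: 1.

1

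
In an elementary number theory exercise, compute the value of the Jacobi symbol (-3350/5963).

0

(-3350/5963)
  = -(3350/5963)    [5963 ≡ 3 mod 4 ⇒ (-1/5963) = -1]
  = (1675/5963)    [5963 ≡ 3 mod 8 ⇒ (2/5963) = -1]
  = -(5963/1675)    [QR: both ≡ 3 mod 4, sign flips]
  = -(938/1675)    [5963 ≡ 938 mod 1675]
  = (469/1675)    [1675 ≡ 3 mod 8 ⇒ (2/1675) = -1]
  = (1675/469)    [QR: 469 ≡ 1 mod 4, sign kept]
  = (268/469)    [1675 ≡ 268 mod 469]
  = (67/469)    [469 ≡ 5 mod 8 ⇒ (2/469)^2 = +1]
  = (469/67)    [QR: 469 ≡ 1 mod 4, sign kept]
  = (0/67)    [469 ≡ 0 mod 67]
  = 0    [numerator 0, gcd > 1]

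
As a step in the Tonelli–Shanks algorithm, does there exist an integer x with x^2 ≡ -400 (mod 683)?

no

Pull out -1: (-400|683) = (-1|683)·(400|683). Since 683 ≡ 3 (mod 4), (-1|683) = -1. Now have -(400|683).
Factor out 2: 400 = 2^4·25. Since 683 ≡ 3 (mod 8), (2|683) = -1, and (2|683)^4 = +1. Now have -(25|683).
25 ≡ 1 (mod 4), so quadratic reciprocity gives (25|683) = (683|25). Reduce: 683 ≡ 8 (mod 25). Now have -(8|25).
Factor out 2: 8 = 2^3. Since 25 ≡ 1 (mod 8), (2|25) = +1, and (2|25)^3 = +1. Now have -(1|25).
(1|25) = 1. Collecting the sign factors: -1.
(-400|683) = -1, and 683 is prime, so -400 is not a quadratic residue mod 683.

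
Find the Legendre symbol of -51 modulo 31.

(-51 / 31)
  = -(51 / 31)    [31 ≡ 3 mod 4 ⇒ (-1 / 31) = -1]
  = -(20 / 31)    [51 ≡ 20 mod 31]
  = -(5 / 31)    [31 ≡ 7 mod 8 ⇒ (2 / 31)^2 = +1]
  = -(31 / 5)    [QR: 5 ≡ 1 mod 4, sign kept]
  = -(1 / 5)    [31 ≡ 1 mod 5]
  = -1    [(1 / 5) = 1]

-1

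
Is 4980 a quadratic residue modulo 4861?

no

(4980/4861)
  = (119/4861)    [4980 ≡ 119 mod 4861]
  = (4861/119)    [QR: 4861 ≡ 1 mod 4, sign kept]
  = (101/119)    [4861 ≡ 101 mod 119]
  = (119/101)    [QR: 101 ≡ 1 mod 4, sign kept]
  = (18/101)    [119 ≡ 18 mod 101]
  = -(9/101)    [101 ≡ 5 mod 8 ⇒ (2/101) = -1]
  = -(101/9)    [QR: 9 ≡ 1 mod 4, sign kept]
  = -(2/9)    [101 ≡ 2 mod 9]
  = -(1/9)    [9 ≡ 1 mod 8 ⇒ (2/9) = +1]
  = -1    [(1/9) = 1]
(4980/4861) = -1, and 4861 is prime, so 4980 is not a quadratic residue mod 4861.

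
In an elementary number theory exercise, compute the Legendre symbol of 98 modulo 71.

Reduce the numerator: 98 ≡ 27 (mod 71), so (98|71) = (27|71).
Both 27 ≡ 3 and 71 ≡ 3 (mod 4), so reciprocity gives (27|71) = -(71|27). Reduce: 71 ≡ 17 (mod 27). Now have -(17|27).
17 ≡ 1 (mod 4), so quadratic reciprocity gives (17|27) = (27|17). Reduce: 27 ≡ 10 (mod 17). Now have -(10|17).
Factor out 2: 10 = 2·5. Since 17 ≡ 1 (mod 8), (2|17) = +1. Now have -(5|17).
5 ≡ 1 (mod 4), so quadratic reciprocity gives (5|17) = (17|5). Reduce: 17 ≡ 2 (mod 5). Now have -(2|5).
Factor out 2: 2 = 2. Since 5 ≡ 5 (mod 8), (2|5) = -1. Now have (1|5).
(1|5) = 1. Collecting the sign factors: 1.

1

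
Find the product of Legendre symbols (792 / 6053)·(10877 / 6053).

By multiplicativity, (792·10877 / 6053) = (792 / 6053)·(10877 / 6053).
First factor (792 / 6053):
Factor out 2: 792 = 2^3·99. Since 6053 ≡ 5 (mod 8), (2 / 6053) = -1, and (2 / 6053)^3 = -1. Now have -(99 / 6053).
6053 ≡ 1 (mod 4), so quadratic reciprocity gives (99 / 6053) = (6053 / 99). Reduce: 6053 ≡ 14 (mod 99). Now have -(14 / 99).
Factor out 2: 14 = 2·7. Since 99 ≡ 3 (mod 8), (2 / 99) = -1. Now have (7 / 99).
Both 7 ≡ 3 and 99 ≡ 3 (mod 4), so reciprocity gives (7 / 99) = -(99 / 7). Reduce: 99 ≡ 1 (mod 7). Now have -(1 / 7).
(1 / 7) = 1. Collecting the sign factors: -1.
Second factor (10877 / 6053):
Reduce the numerator: 10877 ≡ 4824 (mod 6053), so (10877 / 6053) = (4824 / 6053).
Factor out 2: 4824 = 2^3·603. Since 6053 ≡ 5 (mod 8), (2 / 6053) = -1, and (2 / 6053)^3 = -1. Now have -(603 / 6053).
6053 ≡ 1 (mod 4), so quadratic reciprocity gives (603 / 6053) = (6053 / 603). Reduce: 6053 ≡ 23 (mod 603). Now have -(23 / 603).
Both 23 ≡ 3 and 603 ≡ 3 (mod 4), so reciprocity gives (23 / 603) = -(603 / 23). Reduce: 603 ≡ 5 (mod 23). Now have (5 / 23).
5 ≡ 1 (mod 4), so quadratic reciprocity gives (5 / 23) = (23 / 5). Reduce: 23 ≡ 3 (mod 5). Now have (3 / 5).
5 ≡ 1 (mod 4), so quadratic reciprocity gives (3 / 5) = (5 / 3). Reduce: 5 ≡ 2 (mod 3). Now have (2 / 3).
Factor out 2: 2 = 2. Since 3 ≡ 3 (mod 8), (2 / 3) = -1. Now have -(1 / 3).
(1 / 3) = 1. Collecting the sign factors: -1.
Product: (-1)·(-1) = 1.

1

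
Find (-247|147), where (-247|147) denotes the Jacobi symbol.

(-247|147)
  = (47|147)    [-247 ≡ 47 mod 147]
  = -(147|47)    [QR: both ≡ 3 mod 4, sign flips]
  = -(6|47)    [147 ≡ 6 mod 47]
  = -(3|47)    [47 ≡ 7 mod 8 ⇒ (2|47) = +1]
  = (47|3)    [QR: both ≡ 3 mod 4, sign flips]
  = (2|3)    [47 ≡ 2 mod 3]
  = -(1|3)    [3 ≡ 3 mod 8 ⇒ (2|3) = -1]
  = -1    [(1|3) = 1]

-1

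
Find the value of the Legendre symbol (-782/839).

1

(-782/839)
  = (57/839)    [-782 ≡ 57 mod 839]
  = (839/57)    [QR: 57 ≡ 1 mod 4, sign kept]
  = (41/57)    [839 ≡ 41 mod 57]
  = (57/41)    [QR: 41 ≡ 1 mod 4, sign kept]
  = (16/41)    [57 ≡ 16 mod 41]
  = (1/41)    [41 ≡ 1 mod 8 ⇒ (2/41)^4 = +1]
  = 1    [(1/41) = 1]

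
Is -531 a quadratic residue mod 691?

(-531/691)
  = (160/691)    [-531 ≡ 160 mod 691]
  = -(5/691)    [691 ≡ 3 mod 8 ⇒ (2/691)^5 = -1]
  = -(691/5)    [QR: 5 ≡ 1 mod 4, sign kept]
  = -(1/5)    [691 ≡ 1 mod 5]
  = -1    [(1/5) = 1]
The Legendre symbol is -1, so x^2 ≡ -531 (mod 691) has no solution.

no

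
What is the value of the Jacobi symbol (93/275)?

1

(93/275)
  = (275/93)    [QR: 93 ≡ 1 mod 4, sign kept]
  = (89/93)    [275 ≡ 89 mod 93]
  = (93/89)    [QR: 89 ≡ 1 mod 4, sign kept]
  = (4/89)    [93 ≡ 4 mod 89]
  = (1/89)    [89 ≡ 1 mod 8 ⇒ (2/89)^2 = +1]
  = 1    [(1/89) = 1]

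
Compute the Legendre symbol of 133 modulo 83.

-1

Reduce the numerator: 133 ≡ 50 (mod 83), so (133/83) = (50/83).
Factor out 2: 50 = 2·25. Since 83 ≡ 3 (mod 8), (2/83) = -1. Now have -(25/83).
25 ≡ 1 (mod 4), so quadratic reciprocity gives (25/83) = (83/25). Reduce: 83 ≡ 8 (mod 25). Now have -(8/25).
Factor out 2: 8 = 2^3. Since 25 ≡ 1 (mod 8), (2/25) = +1, and (2/25)^3 = +1. Now have -(1/25).
(1/25) = 1. Collecting the sign factors: -1.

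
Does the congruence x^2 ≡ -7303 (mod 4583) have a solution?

no

Pull out -1: (-7303/4583) = (-1/4583)·(7303/4583). Since 4583 ≡ 3 (mod 4), (-1/4583) = -1. Now have -(7303/4583).
Reduce the numerator: 7303 ≡ 2720 (mod 4583), so (7303/4583) = (2720/4583).
Factor out 2: 2720 = 2^5·85. Since 4583 ≡ 7 (mod 8), (2/4583) = +1, and (2/4583)^5 = +1. Now have -(85/4583).
85 ≡ 1 (mod 4), so quadratic reciprocity gives (85/4583) = (4583/85). Reduce: 4583 ≡ 78 (mod 85). Now have -(78/85).
Factor out 2: 78 = 2·39. Since 85 ≡ 5 (mod 8), (2/85) = -1. Now have (39/85).
85 ≡ 1 (mod 4), so quadratic reciprocity gives (39/85) = (85/39). Reduce: 85 ≡ 7 (mod 39). Now have (7/39).
Both 7 ≡ 3 and 39 ≡ 3 (mod 4), so reciprocity gives (7/39) = -(39/7). Reduce: 39 ≡ 4 (mod 7). Now have -(4/7).
Factor out 2: 4 = 2^2. Since 7 ≡ 7 (mod 8), (2/7) = +1, and (2/7)^2 = +1. Now have -(1/7).
(1/7) = 1. Collecting the sign factors: -1.
The Legendre symbol is -1, so x^2 ≡ -7303 (mod 4583) has no solution.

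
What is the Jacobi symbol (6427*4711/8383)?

1

By multiplicativity, (6427·4711/8383) = (6427/8383)·(4711/8383).
First factor (6427/8383):
(6427/8383)
  = -(8383/6427)    [QR: both ≡ 3 mod 4, sign flips]
  = -(1956/6427)    [8383 ≡ 1956 mod 6427]
  = -(489/6427)    [6427 ≡ 3 mod 8 ⇒ (2/6427)^2 = +1]
  = -(6427/489)    [QR: 489 ≡ 1 mod 4, sign kept]
  = -(70/489)    [6427 ≡ 70 mod 489]
  = -(35/489)    [489 ≡ 1 mod 8 ⇒ (2/489) = +1]
  = -(489/35)    [QR: 489 ≡ 1 mod 4, sign kept]
  = -(34/35)    [489 ≡ 34 mod 35]
  = (17/35)    [35 ≡ 3 mod 8 ⇒ (2/35) = -1]
  = (35/17)    [QR: 17 ≡ 1 mod 4, sign kept]
  = (1/17)    [35 ≡ 1 mod 17]
  = 1    [(1/17) = 1]
Second factor (4711/8383):
(4711/8383)
  = -(8383/4711)    [QR: both ≡ 3 mod 4, sign flips]
  = -(3672/4711)    [8383 ≡ 3672 mod 4711]
  = -(459/4711)    [4711 ≡ 7 mod 8 ⇒ (2/4711)^3 = +1]
  = (4711/459)    [QR: both ≡ 3 mod 4, sign flips]
  = (121/459)    [4711 ≡ 121 mod 459]
  = (459/121)    [QR: 121 ≡ 1 mod 4, sign kept]
  = (96/121)    [459 ≡ 96 mod 121]
  = (3/121)    [121 ≡ 1 mod 8 ⇒ (2/121)^5 = +1]
  = (121/3)    [QR: 121 ≡ 1 mod 4, sign kept]
  = (1/3)    [121 ≡ 1 mod 3]
  = 1    [(1/3) = 1]
Product: (1)·(1) = 1.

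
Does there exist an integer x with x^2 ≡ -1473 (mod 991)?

(-1473|991)
  = -(1473|991)    [991 ≡ 3 mod 4 ⇒ (-1|991) = -1]
  = -(482|991)    [1473 ≡ 482 mod 991]
  = -(241|991)    [991 ≡ 7 mod 8 ⇒ (2|991) = +1]
  = -(991|241)    [QR: 241 ≡ 1 mod 4, sign kept]
  = -(27|241)    [991 ≡ 27 mod 241]
  = -(241|27)    [QR: 241 ≡ 1 mod 4, sign kept]
  = -(25|27)    [241 ≡ 25 mod 27]
  = -(27|25)    [QR: 25 ≡ 1 mod 4, sign kept]
  = -(2|25)    [27 ≡ 2 mod 25]
  = -(1|25)    [25 ≡ 1 mod 8 ⇒ (2|25) = +1]
  = -1    [(1|25) = 1]
The Legendre symbol is -1, so x^2 ≡ -1473 (mod 991) has no solution.

no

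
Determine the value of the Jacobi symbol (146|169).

(146|169)
  = (73|169)    [169 ≡ 1 mod 8 ⇒ (2|169) = +1]
  = (169|73)    [QR: 73 ≡ 1 mod 4, sign kept]
  = (23|73)    [169 ≡ 23 mod 73]
  = (73|23)    [QR: 73 ≡ 1 mod 4, sign kept]
  = (4|23)    [73 ≡ 4 mod 23]
  = (1|23)    [23 ≡ 7 mod 8 ⇒ (2|23)^2 = +1]
  = 1    [(1|23) = 1]

1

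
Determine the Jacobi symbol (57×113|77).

By multiplicativity, (57·113|77) = (57|77)·(113|77).
First factor (57|77):
57 ≡ 1 (mod 4), so quadratic reciprocity gives (57|77) = (77|57). Reduce: 77 ≡ 20 (mod 57). Now have (20|57).
Factor out 2: 20 = 2^2·5. Since 57 ≡ 1 (mod 8), (2|57) = +1, and (2|57)^2 = +1. Now have (5|57).
5 ≡ 1 (mod 4), so quadratic reciprocity gives (5|57) = (57|5). Reduce: 57 ≡ 2 (mod 5). Now have (2|5).
Factor out 2: 2 = 2. Since 5 ≡ 5 (mod 8), (2|5) = -1. Now have -(1|5).
(1|5) = 1. Collecting the sign factors: -1.
Second factor (113|77):
Reduce the numerator: 113 ≡ 36 (mod 77), so (113|77) = (36|77).
Factor out 2: 36 = 2^2·9. Since 77 ≡ 5 (mod 8), (2|77) = -1, and (2|77)^2 = +1. Now have (9|77).
9 ≡ 1 (mod 4), so quadratic reciprocity gives (9|77) = (77|9). Reduce: 77 ≡ 5 (mod 9). Now have (5|9).
5 ≡ 1 (mod 4), so quadratic reciprocity gives (5|9) = (9|5). Reduce: 9 ≡ 4 (mod 5). Now have (4|5).
Factor out 2: 4 = 2^2. Since 5 ≡ 5 (mod 8), (2|5) = -1, and (2|5)^2 = +1. Now have (1|5).
(1|5) = 1. Collecting the sign factors: 1.
Product: (-1)·(1) = -1.

-1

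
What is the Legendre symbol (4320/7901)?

(4320/7901)
  = -(135/7901)    [7901 ≡ 5 mod 8 ⇒ (2/7901)^5 = -1]
  = -(7901/135)    [QR: 7901 ≡ 1 mod 4, sign kept]
  = -(71/135)    [7901 ≡ 71 mod 135]
  = (135/71)    [QR: both ≡ 3 mod 4, sign flips]
  = (64/71)    [135 ≡ 64 mod 71]
  = (1/71)    [71 ≡ 7 mod 8 ⇒ (2/71)^6 = +1]
  = 1    [(1/71) = 1]

1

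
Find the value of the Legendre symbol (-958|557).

(-958|557)
  = (156|557)    [-958 ≡ 156 mod 557]
  = (39|557)    [557 ≡ 5 mod 8 ⇒ (2|557)^2 = +1]
  = (557|39)    [QR: 557 ≡ 1 mod 4, sign kept]
  = (11|39)    [557 ≡ 11 mod 39]
  = -(39|11)    [QR: both ≡ 3 mod 4, sign flips]
  = -(6|11)    [39 ≡ 6 mod 11]
  = (3|11)    [11 ≡ 3 mod 8 ⇒ (2|11) = -1]
  = -(11|3)    [QR: both ≡ 3 mod 4, sign flips]
  = -(2|3)    [11 ≡ 2 mod 3]
  = (1|3)    [3 ≡ 3 mod 8 ⇒ (2|3) = -1]
  = 1    [(1|3) = 1]

1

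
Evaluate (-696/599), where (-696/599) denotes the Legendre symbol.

1

Reduce the numerator: -696 ≡ 502 (mod 599), so (-696/599) = (502/599).
Factor out 2: 502 = 2·251. Since 599 ≡ 7 (mod 8), (2/599) = +1. Now have (251/599).
Both 251 ≡ 3 and 599 ≡ 3 (mod 4), so reciprocity gives (251/599) = -(599/251). Reduce: 599 ≡ 97 (mod 251). Now have -(97/251).
97 ≡ 1 (mod 4), so quadratic reciprocity gives (97/251) = (251/97). Reduce: 251 ≡ 57 (mod 97). Now have -(57/97).
57 ≡ 1 (mod 4), so quadratic reciprocity gives (57/97) = (97/57). Reduce: 97 ≡ 40 (mod 57). Now have -(40/57).
Factor out 2: 40 = 2^3·5. Since 57 ≡ 1 (mod 8), (2/57) = +1, and (2/57)^3 = +1. Now have -(5/57).
5 ≡ 1 (mod 4), so quadratic reciprocity gives (5/57) = (57/5). Reduce: 57 ≡ 2 (mod 5). Now have -(2/5).
Factor out 2: 2 = 2. Since 5 ≡ 5 (mod 8), (2/5) = -1. Now have (1/5).
(1/5) = 1. Collecting the sign factors: 1.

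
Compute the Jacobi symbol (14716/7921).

1

(14716/7921)
  = (6795/7921)    [14716 ≡ 6795 mod 7921]
  = (7921/6795)    [QR: 7921 ≡ 1 mod 4, sign kept]
  = (1126/6795)    [7921 ≡ 1126 mod 6795]
  = -(563/6795)    [6795 ≡ 3 mod 8 ⇒ (2/6795) = -1]
  = (6795/563)    [QR: both ≡ 3 mod 4, sign flips]
  = (39/563)    [6795 ≡ 39 mod 563]
  = -(563/39)    [QR: both ≡ 3 mod 4, sign flips]
  = -(17/39)    [563 ≡ 17 mod 39]
  = -(39/17)    [QR: 17 ≡ 1 mod 4, sign kept]
  = -(5/17)    [39 ≡ 5 mod 17]
  = -(17/5)    [QR: 5 ≡ 1 mod 4, sign kept]
  = -(2/5)    [17 ≡ 2 mod 5]
  = (1/5)    [5 ≡ 5 mod 8 ⇒ (2/5) = -1]
  = 1    [(1/5) = 1]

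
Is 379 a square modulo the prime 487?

yes

(379/487)
  = -(487/379)    [QR: both ≡ 3 mod 4, sign flips]
  = -(108/379)    [487 ≡ 108 mod 379]
  = -(27/379)    [379 ≡ 3 mod 8 ⇒ (2/379)^2 = +1]
  = (379/27)    [QR: both ≡ 3 mod 4, sign flips]
  = (1/27)    [379 ≡ 1 mod 27]
  = 1    [(1/27) = 1]
The Legendre symbol is 1, so x^2 ≡ 379 (mod 487) has solution.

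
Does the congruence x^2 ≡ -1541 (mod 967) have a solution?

Reduce the numerator: -1541 ≡ 393 (mod 967), so (-1541|967) = (393|967).
393 ≡ 1 (mod 4), so quadratic reciprocity gives (393|967) = (967|393). Reduce: 967 ≡ 181 (mod 393). Now have (181|393).
181 ≡ 1 (mod 4), so quadratic reciprocity gives (181|393) = (393|181). Reduce: 393 ≡ 31 (mod 181). Now have (31|181).
181 ≡ 1 (mod 4), so quadratic reciprocity gives (31|181) = (181|31). Reduce: 181 ≡ 26 (mod 31). Now have (26|31).
Factor out 2: 26 = 2·13. Since 31 ≡ 7 (mod 8), (2|31) = +1. Now have (13|31).
13 ≡ 1 (mod 4), so quadratic reciprocity gives (13|31) = (31|13). Reduce: 31 ≡ 5 (mod 13). Now have (5|13).
5 ≡ 1 (mod 4), so quadratic reciprocity gives (5|13) = (13|5). Reduce: 13 ≡ 3 (mod 5). Now have (3|5).
5 ≡ 1 (mod 4), so quadratic reciprocity gives (3|5) = (5|3). Reduce: 5 ≡ 2 (mod 3). Now have (2|3).
Factor out 2: 2 = 2. Since 3 ≡ 3 (mod 8), (2|3) = -1. Now have -(1|3).
(1|3) = 1. Collecting the sign factors: -1.
The Legendre symbol is -1, so x^2 ≡ -1541 (mod 967) has no solution.

no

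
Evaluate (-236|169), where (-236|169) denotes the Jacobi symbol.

(-236|169)
  = (236|169)    [169 ≡ 1 mod 4 ⇒ (-1|169) = +1]
  = (67|169)    [236 ≡ 67 mod 169]
  = (169|67)    [QR: 169 ≡ 1 mod 4, sign kept]
  = (35|67)    [169 ≡ 35 mod 67]
  = -(67|35)    [QR: both ≡ 3 mod 4, sign flips]
  = -(32|35)    [67 ≡ 32 mod 35]
  = (1|35)    [35 ≡ 3 mod 8 ⇒ (2|35)^5 = -1]
  = 1    [(1|35) = 1]

1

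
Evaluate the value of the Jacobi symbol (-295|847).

(-295|847)
  = (552|847)    [-295 ≡ 552 mod 847]
  = (69|847)    [847 ≡ 7 mod 8 ⇒ (2|847)^3 = +1]
  = (847|69)    [QR: 69 ≡ 1 mod 4, sign kept]
  = (19|69)    [847 ≡ 19 mod 69]
  = (69|19)    [QR: 69 ≡ 1 mod 4, sign kept]
  = (12|19)    [69 ≡ 12 mod 19]
  = (3|19)    [19 ≡ 3 mod 8 ⇒ (2|19)^2 = +1]
  = -(19|3)    [QR: both ≡ 3 mod 4, sign flips]
  = -(1|3)    [19 ≡ 1 mod 3]
  = -1    [(1|3) = 1]

-1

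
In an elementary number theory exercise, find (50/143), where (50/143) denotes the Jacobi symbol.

1

Factor out 2: 50 = 2·25. Since 143 ≡ 7 (mod 8), (2/143) = +1. Now have (25/143).
25 ≡ 1 (mod 4), so quadratic reciprocity gives (25/143) = (143/25). Reduce: 143 ≡ 18 (mod 25). Now have (18/25).
Factor out 2: 18 = 2·9. Since 25 ≡ 1 (mod 8), (2/25) = +1. Now have (9/25).
9 ≡ 1 (mod 4), so quadratic reciprocity gives (9/25) = (25/9). Reduce: 25 ≡ 7 (mod 9). Now have (7/9).
9 ≡ 1 (mod 4), so quadratic reciprocity gives (7/9) = (9/7). Reduce: 9 ≡ 2 (mod 7). Now have (2/7).
Factor out 2: 2 = 2. Since 7 ≡ 7 (mod 8), (2/7) = +1. Now have (1/7).
(1/7) = 1. Collecting the sign factors: 1.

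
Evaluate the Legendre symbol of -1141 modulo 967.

-1

Pull out -1: (-1141/967) = (-1/967)·(1141/967). Since 967 ≡ 3 (mod 4), (-1/967) = -1. Now have -(1141/967).
Reduce the numerator: 1141 ≡ 174 (mod 967), so (1141/967) = (174/967).
Factor out 2: 174 = 2·87. Since 967 ≡ 7 (mod 8), (2/967) = +1. Now have -(87/967).
Both 87 ≡ 3 and 967 ≡ 3 (mod 4), so reciprocity gives (87/967) = -(967/87). Reduce: 967 ≡ 10 (mod 87). Now have (10/87).
Factor out 2: 10 = 2·5. Since 87 ≡ 7 (mod 8), (2/87) = +1. Now have (5/87).
5 ≡ 1 (mod 4), so quadratic reciprocity gives (5/87) = (87/5). Reduce: 87 ≡ 2 (mod 5). Now have (2/5).
Factor out 2: 2 = 2. Since 5 ≡ 5 (mod 8), (2/5) = -1. Now have -(1/5).
(1/5) = 1. Collecting the sign factors: -1.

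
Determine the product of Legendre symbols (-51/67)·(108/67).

By multiplicativity, (-51·108/67) = (-51/67)·(108/67).
First factor (-51/67):
(-51/67)
  = -(51/67)    [67 ≡ 3 mod 4 ⇒ (-1/67) = -1]
  = (67/51)    [QR: both ≡ 3 mod 4, sign flips]
  = (16/51)    [67 ≡ 16 mod 51]
  = (1/51)    [51 ≡ 3 mod 8 ⇒ (2/51)^4 = +1]
  = 1    [(1/51) = 1]
Second factor (108/67):
(108/67)
  = (41/67)    [108 ≡ 41 mod 67]
  = (67/41)    [QR: 41 ≡ 1 mod 4, sign kept]
  = (26/41)    [67 ≡ 26 mod 41]
  = (13/41)    [41 ≡ 1 mod 8 ⇒ (2/41) = +1]
  = (41/13)    [QR: 13 ≡ 1 mod 4, sign kept]
  = (2/13)    [41 ≡ 2 mod 13]
  = -(1/13)    [13 ≡ 5 mod 8 ⇒ (2/13) = -1]
  = -1    [(1/13) = 1]
Product: (1)·(-1) = -1.

-1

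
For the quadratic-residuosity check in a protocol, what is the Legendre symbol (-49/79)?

-1

(-49/79)
  = (30/79)    [-49 ≡ 30 mod 79]
  = (15/79)    [79 ≡ 7 mod 8 ⇒ (2/79) = +1]
  = -(79/15)    [QR: both ≡ 3 mod 4, sign flips]
  = -(4/15)    [79 ≡ 4 mod 15]
  = -(1/15)    [15 ≡ 7 mod 8 ⇒ (2/15)^2 = +1]
  = -1    [(1/15) = 1]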